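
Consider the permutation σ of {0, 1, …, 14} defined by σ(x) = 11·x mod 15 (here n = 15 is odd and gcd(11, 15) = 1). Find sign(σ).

-1

Start at x=1: 1 → 11 → 1 (one orbit).
Cycle lengths of π_11 on ℤ/15ℤ: [2, 2, 2, 2, 2, 1, 1, 1, 1, 1]; 10 cycles in total.
sign(π) = (−1)^{n − #cycles} = (−1)^{15−10} = (−1)^5 = -1.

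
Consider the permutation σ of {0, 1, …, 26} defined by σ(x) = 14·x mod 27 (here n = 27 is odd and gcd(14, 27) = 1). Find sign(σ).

Trace 1: π^k(1) = [1, 14, 7, 17, 22, 11, 19] for k=0..6.
4 cycles of lengths [18, 6, 2, 1].
27 − 4 = 23 transpositions; sign(π) = (−1)^23 = -1.

-1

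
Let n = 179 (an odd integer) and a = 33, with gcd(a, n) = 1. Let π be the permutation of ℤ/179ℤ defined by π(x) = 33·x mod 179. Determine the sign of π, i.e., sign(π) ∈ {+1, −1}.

-1

Start at x=112: 112 → 116 → 69 → 129 → 140 → 145 → 131 → … (one orbit).
Decompose π into cycles: lengths [178, 1] (2 cycles, including the fixed point 0).
2 cycles on 179: each ℓ→(−1)^(ℓ−1), product (−1)^177 = -1.
Check: (33/179) = -1 by Zolotarev.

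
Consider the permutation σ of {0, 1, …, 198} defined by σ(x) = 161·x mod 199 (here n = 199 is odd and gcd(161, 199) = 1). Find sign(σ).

+1

Start at x=7: 7 → 132 → 158 → 165 → 98 → 57 → 23 → … (one orbit).
Decompose π into cycles: lengths [99, 99, 1] (3 cycles, including the fixed point 0).
n − c = 199 − 3 = 196; sign = (−1)^196 = +1.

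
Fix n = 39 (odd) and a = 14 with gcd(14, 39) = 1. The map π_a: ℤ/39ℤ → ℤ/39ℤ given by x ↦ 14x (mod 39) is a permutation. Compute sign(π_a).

-1

Trace 14: π^k(14) = [14, 1] for k=0..1.
Decompose π into cycles: lengths [2, 2, 2, 2, 2, 2, 2, 2, 2, 2, 2, 2, 2, 1, 1, 1, 1, 1, 1, 1, 1, 1, 1, 1, 1, 1] (26 cycles, including the fixed point 0).
26 cycles on 39: each ℓ→(−1)^(ℓ−1), product (−1)^13 = -1.
Via Zolotarev, sign(π_{14}) = (14|39) = -1.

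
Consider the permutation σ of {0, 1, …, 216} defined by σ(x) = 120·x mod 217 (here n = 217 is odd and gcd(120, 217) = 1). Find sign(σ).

-1

Start at x=78: 78 → 29 → 8 → 92 → 190 → 15 → 64 → … (one orbit).
Cycle type of π: 10×21 + 1×7; total 28 cycles.
217 − 28 = 189 transpositions; sign(π) = (−1)^189 = -1.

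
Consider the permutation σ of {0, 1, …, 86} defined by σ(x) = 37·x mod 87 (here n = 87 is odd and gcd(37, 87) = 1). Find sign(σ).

Start at x=13: 13 → 46 → 49 → 73 → 4 → 61 → 82 → … (one orbit).
Cycle lengths of π_37 on ℤ/87ℤ: [28, 28, 28, 1, 1, 1]; 6 cycles in total.
sign(π) = (−1)^{n − #cycles} = (−1)^{87−6} = (−1)^81 = -1.
Via Zolotarev, sign(π_{37}) = (37|87) = -1.

-1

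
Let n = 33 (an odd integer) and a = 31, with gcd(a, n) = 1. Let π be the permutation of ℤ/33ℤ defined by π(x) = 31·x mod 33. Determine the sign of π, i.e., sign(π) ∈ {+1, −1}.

Orbit of 4 under x↦31x: [4, 25, 16, 1, 31]… (length divides ord_33(31)).
Cycle type of π: 5×6 + 1×3; total 9 cycles.
Σ(ℓ_i−1) = 33−9 = 24; sign = (−1)^24 = +1.
The Jacobi symbol (31|33) = +1 (Zolotarev) agrees.

+1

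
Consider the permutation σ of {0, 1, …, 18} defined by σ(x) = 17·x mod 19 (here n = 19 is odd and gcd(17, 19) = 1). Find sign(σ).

+1

Orbit of 4 under x↦17x: [4, 11, 16, 6, 7, 5, 9]… (length divides ord_19(17)).
3 cycles of lengths [9, 9, 1].
With 3 cycles on 19 points, sign = (−1)^{19−3} = +1.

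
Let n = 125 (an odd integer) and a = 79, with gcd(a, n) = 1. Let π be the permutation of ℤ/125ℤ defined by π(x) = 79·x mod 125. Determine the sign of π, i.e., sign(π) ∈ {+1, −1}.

+1

Start at x=119: 119 → 26 → 54 → 16 → 14 → 106 → 124 → … (one orbit).
The orbit structure of x ↦ 79x mod 125: 7 orbits of sizes [50, 50, 10, 10, 2, 2, 1].
sign(π) = (−1)^{n − #cycles} = (−1)^{125−7} = (−1)^118 = +1.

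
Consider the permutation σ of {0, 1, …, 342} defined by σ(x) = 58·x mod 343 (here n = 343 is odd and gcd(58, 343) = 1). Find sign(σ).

Orbit of 319 under x↦58x: [319, 323, 212, 291, 71, 2, 116]… (length divides ord_343(58)).
Cycle lengths of π_58 on ℤ/343ℤ: [147, 147, 21, 21, 3, 3, 1]; 7 cycles in total.
343 − 7 = 336 transpositions; sign(π) = (−1)^336 = +1.

+1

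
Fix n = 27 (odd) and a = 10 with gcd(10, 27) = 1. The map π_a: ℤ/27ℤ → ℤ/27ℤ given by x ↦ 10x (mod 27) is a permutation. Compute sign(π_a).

+1

Orbit of 19 under x↦10x: [19, 1, 10]… (length divides ord_27(10)).
15 cycles of lengths [3, 3, 3, 3, 3, 3, 1, 1, 1, 1, 1, 1, 1, 1, 1].
27 − 15 = 12 transpositions; sign(π) = (−1)^12 = +1.
Via Zolotarev, sign(π_{10}) = (10|27) = +1.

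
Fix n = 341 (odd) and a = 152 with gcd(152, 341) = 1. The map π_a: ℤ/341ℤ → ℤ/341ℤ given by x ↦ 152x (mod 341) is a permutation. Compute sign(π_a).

+1

Trace 70: π^k(70) = [70, 69, 258, 1, 152, 257, 190] for k=0..6.
π_152 has 25 disjoint cycles with lengths [15, 15, 15, 15, 15, 15, 15, 15, 15, 15, 15, 15, 15, 15, 15, 15, 15, 15, 15, 15, 15, 15, 5, 5, 1] on {0,…,340}.
sign(π) = (−1)^{n − #cycles} = (−1)^{341−25} = (−1)^316 = +1.
The Jacobi symbol (152|341) = +1 (Zolotarev) agrees.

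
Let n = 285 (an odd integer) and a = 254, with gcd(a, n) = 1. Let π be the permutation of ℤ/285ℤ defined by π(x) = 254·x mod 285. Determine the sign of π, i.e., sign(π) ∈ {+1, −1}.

-1

Start at x=134: 134 → 121 → 239 → 1 → 254 → 106 → 134 (one orbit).
Cycle type of π: 6×42 + 3×6 + 2×7 + 1; total 56 cycles.
sign(π) = (−1)^{n − #cycles} = (−1)^{285−56} = (−1)^229 = -1.
Check: (254/285) = -1 by Zolotarev.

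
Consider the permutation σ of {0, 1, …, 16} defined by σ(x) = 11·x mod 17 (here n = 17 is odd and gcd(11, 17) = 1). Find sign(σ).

Trace 10: π^k(10) = [10, 8, 3, 16, 6, 15, 12] for k=0..6.
Decompose π into cycles: lengths [16, 1] (2 cycles, including the fixed point 0).
2 cycles on 17: each ℓ→(−1)^(ℓ−1), product (−1)^15 = -1.
The Jacobi symbol (11|17) = -1 (Zolotarev) agrees.

-1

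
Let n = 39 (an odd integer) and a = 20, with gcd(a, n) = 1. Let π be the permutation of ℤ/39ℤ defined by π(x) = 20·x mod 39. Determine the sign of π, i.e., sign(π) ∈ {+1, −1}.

+1

Trace 11: π^k(11) = [11, 25, 32, 16, 8, 4, 2] for k=0..6.
π_20 has 5 disjoint cycles with lengths [12, 12, 12, 2, 1] on {0,…,38}.
Σ(ℓ_i−1) = 39−5 = 34; sign = (−1)^34 = +1.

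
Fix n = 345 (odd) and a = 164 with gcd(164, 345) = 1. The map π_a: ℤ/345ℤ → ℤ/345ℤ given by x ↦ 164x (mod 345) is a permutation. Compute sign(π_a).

Trace 59: π^k(59) = [59, 16, 209, 121, 179, 31, 254] for k=0..6.
π_164 has 24 disjoint cycles with lengths [22, 22, 22, 22, 22, 22, 22, 22, 22, 22, 22, 22, 22, 22, 11, 11, 2, 2, 2, 2, 2, 2, 2, 1] on {0,…,344}.
n − c = 345 − 24 = 321; sign = (−1)^321 = -1.
Check: (164/345) = -1 by Zolotarev.

-1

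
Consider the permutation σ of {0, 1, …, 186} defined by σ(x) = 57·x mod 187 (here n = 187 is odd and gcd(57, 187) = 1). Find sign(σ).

+1

Orbit of 6 under x↦57x: [6, 155, 46, 4, 41, 93, 65]… (length divides ord_187(57)).
Cycle lengths of π_57 on ℤ/187ℤ: [80, 80, 16, 10, 1]; 5 cycles in total.
Σ(ℓ_i−1) = 187−5 = 182; sign = (−1)^182 = +1.
Via Zolotarev, sign(π_{57}) = (57|187) = +1.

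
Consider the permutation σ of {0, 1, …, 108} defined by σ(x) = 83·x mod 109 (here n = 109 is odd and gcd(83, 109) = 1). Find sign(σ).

Start at x=102: 102 → 73 → 64 → 80 → 100 → 16 → 20 → … (one orbit).
The orbit structure of x ↦ 83x mod 109: 3 orbits of sizes [54, 54, 1].
sign(π) = (−1)^{n − #cycles} = (−1)^{109−3} = (−1)^106 = +1.
Zolotarev: (83|109) = +1, matching the cycle-count sign.

+1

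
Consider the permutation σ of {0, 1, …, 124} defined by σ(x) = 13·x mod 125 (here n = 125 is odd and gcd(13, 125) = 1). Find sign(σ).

Trace 13: π^k(13) = [13, 44, 72, 61, 43, 59, 17] for k=0..6.
Decompose π into cycles: lengths [100, 20, 4, 1] (4 cycles, including the fixed point 0).
125 − 4 = 121 transpositions; sign(π) = (−1)^121 = -1.
(13|125)_J = -1 (Zolotarev's lemma cross-check).

-1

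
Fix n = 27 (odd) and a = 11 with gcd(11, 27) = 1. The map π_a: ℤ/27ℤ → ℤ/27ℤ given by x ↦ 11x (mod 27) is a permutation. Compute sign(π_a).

-1

Start at x=4: 4 → 17 → 25 → 5 → 1 → 11 → 13 → … (one orbit).
π_11 has 4 disjoint cycles with lengths [18, 6, 2, 1] on {0,…,26}.
4 cycles on 27: each ℓ→(−1)^(ℓ−1), product (−1)^23 = -1.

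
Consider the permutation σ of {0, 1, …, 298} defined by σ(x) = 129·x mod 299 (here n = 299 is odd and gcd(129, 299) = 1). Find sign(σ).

Trace 155: π^k(155) = [155, 261, 181, 27, 194, 209, 51] for k=0..6.
Decompose π into cycles: lengths [22, 22, 22, 22, 22, 22, 22, 22, 22, 22, 22, 22, 22, 2, 2, 2, 2, 2, 2, 1] (20 cycles, including the fixed point 0).
sign(π) = (−1)^{n − #cycles} = (−1)^{299−20} = (−1)^279 = -1.
The Jacobi symbol (129|299) = -1 (Zolotarev) agrees.

-1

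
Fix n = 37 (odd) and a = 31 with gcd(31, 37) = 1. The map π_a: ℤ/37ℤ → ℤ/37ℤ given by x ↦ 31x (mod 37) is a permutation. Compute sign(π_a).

Start at x=31: 31 → 36 → 6 → 1 → 31 (one orbit).
Cycle type of π: 4×9 + 1; total 10 cycles.
sign(π) = (−1)^{n − #cycles} = (−1)^{37−10} = (−1)^27 = -1.

-1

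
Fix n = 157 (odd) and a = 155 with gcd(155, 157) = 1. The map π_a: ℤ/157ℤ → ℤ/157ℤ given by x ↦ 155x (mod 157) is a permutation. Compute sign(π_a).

-1

Start at x=82: 82 → 150 → 14 → 129 → 56 → 45 → 67 → … (one orbit).
The orbit structure of x ↦ 155x mod 157: 4 orbits of sizes [52, 52, 52, 1].
Σ(ℓ_i−1) = 157−4 = 153; sign = (−1)^153 = -1.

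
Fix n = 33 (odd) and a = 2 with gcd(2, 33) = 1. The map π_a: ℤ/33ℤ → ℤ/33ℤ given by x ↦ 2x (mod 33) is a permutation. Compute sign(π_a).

Trace 16: π^k(16) = [16, 32, 31, 29, 25, 17, 1] for k=0..6.
Cycle lengths of π_2 on ℤ/33ℤ: [10, 10, 10, 2, 1]; 5 cycles in total.
With 5 cycles on 33 points, sign = (−1)^{33−5} = +1.
(2|33)_J = +1 (Zolotarev's lemma cross-check).

+1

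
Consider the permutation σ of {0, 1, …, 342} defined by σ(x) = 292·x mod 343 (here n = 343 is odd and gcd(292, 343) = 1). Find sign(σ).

Orbit of 129 under x↦292x: [129, 281, 75, 291, 251, 233, 122]… (length divides ord_343(292)).
Cycle lengths of π_292 on ℤ/343ℤ: [294, 42, 6, 1]; 4 cycles in total.
Σ(ℓ_i−1) = 343−4 = 339; sign = (−1)^339 = -1.

-1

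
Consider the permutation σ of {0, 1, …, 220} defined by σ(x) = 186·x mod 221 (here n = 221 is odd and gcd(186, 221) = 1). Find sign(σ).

+1

Start at x=120: 120 → 220 → 35 → 101 → 1 → 186 → 120 (one orbit).
The orbit structure of x ↦ 186x mod 221: 43 orbits of sizes [6, 6, 6, 6, 6, 6, 6, 6, 6, 6, 6, 6, 6, 6, 6, 6, 6, 6, 6, 6, 6, 6, 6, 6, 6, 6, 6, 6, 6, 6, 6, 6, 6, 6, 2, 2, 2, 2, 2, 2, 2, 2, 1].
With 43 cycles on 221 points, sign = (−1)^{221−43} = +1.
Check: (186/221) = +1 by Zolotarev.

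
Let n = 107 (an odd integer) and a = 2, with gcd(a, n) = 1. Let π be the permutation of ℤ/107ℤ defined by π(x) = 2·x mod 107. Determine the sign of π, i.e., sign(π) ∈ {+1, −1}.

-1

Orbit of 70 under x↦2x: [70, 33, 66, 25, 50, 100, 93]… (length divides ord_107(2)).
The orbit structure of x ↦ 2x mod 107: 2 orbits of sizes [106, 1].
sign(π) = (−1)^{n − #cycles} = (−1)^{107−2} = (−1)^105 = -1.
Check: (2/107) = -1 by Zolotarev.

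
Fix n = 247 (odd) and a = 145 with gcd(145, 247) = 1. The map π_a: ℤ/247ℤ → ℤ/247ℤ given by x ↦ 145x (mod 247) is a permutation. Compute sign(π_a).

+1

Start at x=145: 145 → 30 → 151 → 159 → 84 → 77 → 50 → … (one orbit).
The orbit structure of x ↦ 145x mod 247: 23 orbits of sizes [12, 12, 12, 12, 12, 12, 12, 12, 12, 12, 12, 12, 12, 12, 12, 12, 12, 12, 12, 6, 6, 6, 1].
n − c = 247 − 23 = 224; sign = (−1)^224 = +1.
Zolotarev: (145|247) = +1, matching the cycle-count sign.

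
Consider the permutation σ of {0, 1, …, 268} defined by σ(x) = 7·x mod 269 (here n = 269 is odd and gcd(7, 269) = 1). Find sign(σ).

Start at x=54: 54 → 109 → 225 → 230 → 265 → 241 → 73 → … (one orbit).
Cycle lengths of π_7 on ℤ/269ℤ: [268, 1]; 2 cycles in total.
Σ(ℓ_i−1) = 269−2 = 267; sign = (−1)^267 = -1.
Check: (7/269) = -1 by Zolotarev.

-1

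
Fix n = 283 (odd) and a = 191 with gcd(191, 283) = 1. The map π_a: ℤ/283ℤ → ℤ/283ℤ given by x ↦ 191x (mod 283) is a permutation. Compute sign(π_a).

-1

Trace 58: π^k(58) = [58, 41, 190, 66, 154, 265, 241] for k=0..6.
2 cycles of lengths [282, 1].
With 2 cycles on 283 points, sign = (−1)^{283−2} = -1.
The Jacobi symbol (191|283) = -1 (Zolotarev) agrees.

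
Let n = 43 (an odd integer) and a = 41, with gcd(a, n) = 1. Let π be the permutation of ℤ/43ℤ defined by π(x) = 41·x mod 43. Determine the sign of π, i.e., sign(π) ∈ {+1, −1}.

+1

Orbit of 35 under x↦41x: [35, 16, 11, 21, 1, 41, 4]… (length divides ord_43(41)).
π_41 has 7 disjoint cycles with lengths [7, 7, 7, 7, 7, 7, 1] on {0,…,42}.
43 − 7 = 36 transpositions; sign(π) = (−1)^36 = +1.
The Jacobi symbol (41|43) = +1 (Zolotarev) agrees.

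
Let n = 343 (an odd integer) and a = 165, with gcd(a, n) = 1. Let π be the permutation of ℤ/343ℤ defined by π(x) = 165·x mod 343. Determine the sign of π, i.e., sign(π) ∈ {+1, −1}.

+1

Trace 214: π^k(214) = [214, 324, 295, 312, 30, 148, 67] for k=0..6.
31 cycles of lengths [21, 21, 21, 21, 21, 21, 21, 21, 21, 21, 21, 21, 21, 21, 3, 3, 3, 3, 3, 3, 3, 3, 3, 3, 3, 3, 3, 3, 3, 3, 1].
Σ(ℓ_i−1) = 343−31 = 312; sign = (−1)^312 = +1.
Zolotarev: (165|343) = +1, matching the cycle-count sign.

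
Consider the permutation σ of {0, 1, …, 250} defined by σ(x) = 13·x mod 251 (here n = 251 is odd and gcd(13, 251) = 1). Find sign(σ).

Trace 7: π^k(7) = [7, 91, 179, 68, 131, 197, 51] for k=0..6.
Cycle lengths of π_13 on ℤ/251ℤ: [125, 125, 1]; 3 cycles in total.
3 cycles on 251: each ℓ→(−1)^(ℓ−1), product (−1)^248 = +1.
Via Zolotarev, sign(π_{13}) = (13|251) = +1.

+1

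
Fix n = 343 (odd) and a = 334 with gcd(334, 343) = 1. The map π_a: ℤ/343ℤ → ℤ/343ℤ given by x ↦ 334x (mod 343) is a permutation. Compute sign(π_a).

Orbit of 116 under x↦334x: [116, 328, 135, 157, 302, 26, 109]… (length divides ord_343(334)).
Cycle type of π: 294 + 42 + 6 + 1; total 4 cycles.
Σ(ℓ_i−1) = 343−4 = 339; sign = (−1)^339 = -1.

-1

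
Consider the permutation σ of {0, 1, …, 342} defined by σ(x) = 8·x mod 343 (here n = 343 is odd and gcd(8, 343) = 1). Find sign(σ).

+1

Trace 43: π^k(43) = [43, 1, 8, 64, 169, 323, 183] for k=0..6.
19 cycles of lengths [49, 49, 49, 49, 49, 49, 7, 7, 7, 7, 7, 7, 1, 1, 1, 1, 1, 1, 1].
343 − 19 = 324 transpositions; sign(π) = (−1)^324 = +1.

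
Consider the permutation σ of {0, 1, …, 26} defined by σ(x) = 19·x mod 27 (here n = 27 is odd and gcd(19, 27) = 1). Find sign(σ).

Trace 1: π^k(1) = [1, 19, 10] for k=0..2.
15 cycles of lengths [3, 3, 3, 3, 3, 3, 1, 1, 1, 1, 1, 1, 1, 1, 1].
n − c = 27 − 15 = 12; sign = (−1)^12 = +1.

+1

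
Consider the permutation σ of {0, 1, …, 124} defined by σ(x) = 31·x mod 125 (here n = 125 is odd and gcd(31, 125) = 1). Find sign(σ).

Trace 111: π^k(111) = [111, 66, 46, 51, 81, 11, 91] for k=0..6.
13 cycles of lengths [25, 25, 25, 25, 5, 5, 5, 5, 1, 1, 1, 1, 1].
n − c = 125 − 13 = 112; sign = (−1)^112 = +1.

+1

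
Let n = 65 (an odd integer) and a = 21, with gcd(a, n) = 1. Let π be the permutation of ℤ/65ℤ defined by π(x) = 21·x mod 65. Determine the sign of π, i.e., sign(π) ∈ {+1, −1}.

Trace 31: π^k(31) = [31, 1, 21, 51] for k=0..3.
20 cycles of lengths [4, 4, 4, 4, 4, 4, 4, 4, 4, 4, 4, 4, 4, 4, 4, 1, 1, 1, 1, 1].
sign(π) = (−1)^{n − #cycles} = (−1)^{65−20} = (−1)^45 = -1.
(21|65)_J = -1 (Zolotarev's lemma cross-check).

-1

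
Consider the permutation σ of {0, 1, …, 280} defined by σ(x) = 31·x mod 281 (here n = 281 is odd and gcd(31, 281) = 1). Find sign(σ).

+1

Start at x=69: 69 → 172 → 274 → 64 → 17 → 246 → 39 → … (one orbit).
3 cycles of lengths [140, 140, 1].
Σ(ℓ_i−1) = 281−3 = 278; sign = (−1)^278 = +1.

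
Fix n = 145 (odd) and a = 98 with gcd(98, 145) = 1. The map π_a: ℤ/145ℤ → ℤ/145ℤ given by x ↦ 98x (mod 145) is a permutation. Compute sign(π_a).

Orbit of 142 under x↦98x: [142, 141, 43, 9, 12, 16, 118]… (length divides ord_145(98)).
The orbit structure of x ↦ 98x mod 145: 7 orbits of sizes [28, 28, 28, 28, 28, 4, 1].
Σ(ℓ_i−1) = 145−7 = 138; sign = (−1)^138 = +1.
Via Zolotarev, sign(π_{98}) = (98|145) = +1.

+1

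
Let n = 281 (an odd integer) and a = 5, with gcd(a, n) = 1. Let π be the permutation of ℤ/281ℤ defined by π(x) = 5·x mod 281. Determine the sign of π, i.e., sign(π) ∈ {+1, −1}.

+1

Start at x=81: 81 → 124 → 58 → 9 → 45 → 225 → 1 → … (one orbit).
The orbit structure of x ↦ 5x mod 281: 3 orbits of sizes [140, 140, 1].
sign(π) = (−1)^{n − #cycles} = (−1)^{281−3} = (−1)^278 = +1.
Check: (5/281) = +1 by Zolotarev.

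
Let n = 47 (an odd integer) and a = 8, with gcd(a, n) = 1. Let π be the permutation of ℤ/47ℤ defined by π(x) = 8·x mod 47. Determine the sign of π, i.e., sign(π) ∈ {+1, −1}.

Start at x=9: 9 → 25 → 12 → 2 → 16 → 34 → 37 → … (one orbit).
Decompose π into cycles: lengths [23, 23, 1] (3 cycles, including the fixed point 0).
Σ(ℓ_i−1) = 47−3 = 44; sign = (−1)^44 = +1.

+1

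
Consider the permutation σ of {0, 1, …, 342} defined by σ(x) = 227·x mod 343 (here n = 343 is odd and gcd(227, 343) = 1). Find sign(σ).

Orbit of 342 under x↦227x: [342, 116, 264, 246, 276, 226, 195]… (length divides ord_343(227)).
16 cycles of lengths [42, 42, 42, 42, 42, 42, 42, 6, 6, 6, 6, 6, 6, 6, 6, 1].
343 − 16 = 327 transpositions; sign(π) = (−1)^327 = -1.

-1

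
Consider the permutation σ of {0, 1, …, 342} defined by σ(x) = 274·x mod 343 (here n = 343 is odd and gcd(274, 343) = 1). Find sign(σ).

Start at x=295: 295 → 225 → 253 → 36 → 260 → 239 → 316 → … (one orbit).
19 cycles of lengths [49, 49, 49, 49, 49, 49, 7, 7, 7, 7, 7, 7, 1, 1, 1, 1, 1, 1, 1].
343 − 19 = 324 transpositions; sign(π) = (−1)^324 = +1.
(274|343)_J = +1 (Zolotarev's lemma cross-check).

+1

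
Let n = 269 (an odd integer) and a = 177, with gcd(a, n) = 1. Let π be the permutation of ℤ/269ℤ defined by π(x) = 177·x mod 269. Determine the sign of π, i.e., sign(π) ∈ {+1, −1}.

Start at x=38: 38 → 1 → 177 → 125 → 67 → 23 → 36 → … (one orbit).
π_177 has 5 disjoint cycles with lengths [67, 67, 67, 67, 1] on {0,…,268}.
With 5 cycles on 269 points, sign = (−1)^{269−5} = +1.
(177|269)_J = +1 (Zolotarev's lemma cross-check).

+1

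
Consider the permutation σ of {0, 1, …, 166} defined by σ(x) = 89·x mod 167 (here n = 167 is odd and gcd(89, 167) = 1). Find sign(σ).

+1

Start at x=16: 16 → 88 → 150 → 157 → 112 → 115 → 48 → … (one orbit).
Cycle type of π: 83×2 + 1; total 3 cycles.
Σ(ℓ_i−1) = 167−3 = 164; sign = (−1)^164 = +1.
The Jacobi symbol (89|167) = +1 (Zolotarev) agrees.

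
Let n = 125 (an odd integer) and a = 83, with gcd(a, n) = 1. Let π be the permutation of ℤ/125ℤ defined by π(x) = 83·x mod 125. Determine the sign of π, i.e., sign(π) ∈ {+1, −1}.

-1

Start at x=16: 16 → 78 → 99 → 92 → 11 → 38 → 29 → … (one orbit).
4 cycles of lengths [100, 20, 4, 1].
125 − 4 = 121 transpositions; sign(π) = (−1)^121 = -1.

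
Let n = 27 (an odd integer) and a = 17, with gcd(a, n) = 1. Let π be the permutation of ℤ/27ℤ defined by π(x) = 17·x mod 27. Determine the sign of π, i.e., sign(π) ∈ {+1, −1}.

Trace 19: π^k(19) = [19, 26, 10, 8, 1, 17] for k=0..5.
The orbit structure of x ↦ 17x mod 27: 8 orbits of sizes [6, 6, 6, 2, 2, 2, 2, 1].
Σ(ℓ_i−1) = 27−8 = 19; sign = (−1)^19 = -1.
Check: (17/27) = -1 by Zolotarev.

-1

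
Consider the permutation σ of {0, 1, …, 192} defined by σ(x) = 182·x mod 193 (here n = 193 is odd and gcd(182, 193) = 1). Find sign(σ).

-1

Start at x=88: 88 → 190 → 33 → 23 → 133 → 81 → 74 → … (one orbit).
Decompose π into cycles: lengths [64, 64, 64, 1] (4 cycles, including the fixed point 0).
n − c = 193 − 4 = 189; sign = (−1)^189 = -1.
Zolotarev: (182|193) = -1, matching the cycle-count sign.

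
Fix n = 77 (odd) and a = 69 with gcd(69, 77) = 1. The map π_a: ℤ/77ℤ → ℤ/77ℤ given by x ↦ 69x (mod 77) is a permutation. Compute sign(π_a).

-1

Start at x=15: 15 → 34 → 36 → 20 → 71 → 48 → 1 → … (one orbit).
π_69 has 12 disjoint cycles with lengths [10, 10, 10, 10, 10, 10, 5, 5, 2, 2, 2, 1] on {0,…,76}.
77 − 12 = 65 transpositions; sign(π) = (−1)^65 = -1.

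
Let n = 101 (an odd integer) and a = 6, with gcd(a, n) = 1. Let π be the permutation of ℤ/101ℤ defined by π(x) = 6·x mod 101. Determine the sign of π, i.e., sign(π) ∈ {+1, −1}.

+1

Start at x=87: 87 → 17 → 1 → 6 → 36 → 14 → 84 → … (one orbit).
Decompose π into cycles: lengths [10, 10, 10, 10, 10, 10, 10, 10, 10, 10, 1] (11 cycles, including the fixed point 0).
11 cycles on 101: each ℓ→(−1)^(ℓ−1), product (−1)^90 = +1.
Check: (6/101) = +1 by Zolotarev.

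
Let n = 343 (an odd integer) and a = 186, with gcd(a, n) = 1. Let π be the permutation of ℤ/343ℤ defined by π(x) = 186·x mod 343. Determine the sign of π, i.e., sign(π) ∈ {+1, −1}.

+1

Start at x=284: 284 → 2 → 29 → 249 → 9 → 302 → 263 → … (one orbit).
Cycle type of π: 147×2 + 21×2 + 3×2 + 1; total 7 cycles.
With 7 cycles on 343 points, sign = (−1)^{343−7} = +1.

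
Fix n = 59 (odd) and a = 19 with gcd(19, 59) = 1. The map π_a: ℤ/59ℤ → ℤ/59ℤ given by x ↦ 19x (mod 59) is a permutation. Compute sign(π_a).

+1

Start at x=53: 53 → 4 → 17 → 28 → 1 → 19 → 7 → … (one orbit).
Decompose π into cycles: lengths [29, 29, 1] (3 cycles, including the fixed point 0).
3 cycles on 59: each ℓ→(−1)^(ℓ−1), product (−1)^56 = +1.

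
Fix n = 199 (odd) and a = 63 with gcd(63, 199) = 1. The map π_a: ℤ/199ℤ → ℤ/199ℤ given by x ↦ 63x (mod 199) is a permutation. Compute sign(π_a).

Trace 62: π^k(62) = [62, 125, 114, 18, 139, 1, 63] for k=0..6.
The orbit structure of x ↦ 63x mod 199: 19 orbits of sizes [11, 11, 11, 11, 11, 11, 11, 11, 11, 11, 11, 11, 11, 11, 11, 11, 11, 11, 1].
Σ(ℓ_i−1) = 199−19 = 180; sign = (−1)^180 = +1.
Zolotarev: (63|199) = +1, matching the cycle-count sign.

+1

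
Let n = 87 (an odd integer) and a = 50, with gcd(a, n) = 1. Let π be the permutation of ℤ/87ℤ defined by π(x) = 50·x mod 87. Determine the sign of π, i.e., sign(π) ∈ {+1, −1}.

Orbit of 14 under x↦50x: [14, 4, 26, 82, 11, 28, 8]… (length divides ord_87(50)).
5 cycles of lengths [28, 28, 28, 2, 1].
sign(π) = (−1)^{n − #cycles} = (−1)^{87−5} = (−1)^82 = +1.
Zolotarev: (50|87) = +1, matching the cycle-count sign.

+1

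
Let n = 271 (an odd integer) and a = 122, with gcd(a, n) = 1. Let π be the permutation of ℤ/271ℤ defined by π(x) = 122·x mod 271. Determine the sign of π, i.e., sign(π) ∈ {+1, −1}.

+1

Orbit of 16 under x↦122x: [16, 55, 206, 200, 10, 136, 61]… (length divides ord_271(122)).
π_122 has 3 disjoint cycles with lengths [135, 135, 1] on {0,…,270}.
With 3 cycles on 271 points, sign = (−1)^{271−3} = +1.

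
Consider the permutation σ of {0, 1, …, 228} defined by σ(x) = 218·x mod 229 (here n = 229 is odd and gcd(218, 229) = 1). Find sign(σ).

+1

Trace 17: π^k(17) = [17, 42, 225, 44, 203, 57, 60] for k=0..6.
Cycle type of π: 19×12 + 1; total 13 cycles.
sign(π) = (−1)^{n − #cycles} = (−1)^{229−13} = (−1)^216 = +1.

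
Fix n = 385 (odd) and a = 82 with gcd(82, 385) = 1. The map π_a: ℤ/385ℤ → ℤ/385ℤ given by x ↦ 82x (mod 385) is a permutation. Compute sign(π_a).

Start at x=262: 262 → 309 → 313 → 256 → 202 → 9 → 353 → … (one orbit).
15 cycles of lengths [60, 60, 60, 60, 30, 30, 20, 20, 12, 12, 6, 5, 5, 4, 1].
Σ(ℓ_i−1) = 385−15 = 370; sign = (−1)^370 = +1.

+1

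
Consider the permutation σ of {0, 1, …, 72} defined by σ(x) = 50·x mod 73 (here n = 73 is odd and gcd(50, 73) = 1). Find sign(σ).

+1

Trace 71: π^k(71) = [71, 46, 37, 25, 9, 12, 16] for k=0..6.
Cycle lengths of π_50 on ℤ/73ℤ: [36, 36, 1]; 3 cycles in total.
With 3 cycles on 73 points, sign = (−1)^{73−3} = +1.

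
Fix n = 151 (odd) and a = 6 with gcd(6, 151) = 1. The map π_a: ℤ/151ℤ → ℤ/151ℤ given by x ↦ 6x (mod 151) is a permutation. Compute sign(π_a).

-1

Trace 22: π^k(22) = [22, 132, 37, 71, 124, 140, 85] for k=0..6.
2 cycles of lengths [150, 1].
2 cycles on 151: each ℓ→(−1)^(ℓ−1), product (−1)^149 = -1.
The Jacobi symbol (6|151) = -1 (Zolotarev) agrees.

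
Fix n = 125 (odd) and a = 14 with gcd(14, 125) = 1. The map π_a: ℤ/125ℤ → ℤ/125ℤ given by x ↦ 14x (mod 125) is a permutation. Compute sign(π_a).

+1

Orbit of 99 under x↦14x: [99, 11, 29, 31, 59, 76, 64]… (length divides ord_125(14)).
π_14 has 7 disjoint cycles with lengths [50, 50, 10, 10, 2, 2, 1] on {0,…,124}.
7 cycles on 125: each ℓ→(−1)^(ℓ−1), product (−1)^118 = +1.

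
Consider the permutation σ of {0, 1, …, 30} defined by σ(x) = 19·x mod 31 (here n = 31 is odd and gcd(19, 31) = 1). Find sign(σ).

Orbit of 1 under x↦19x: [1, 19, 20, 8, 28, 5, 2]… (length divides ord_31(19)).
3 cycles of lengths [15, 15, 1].
sign(π) = (−1)^{n − #cycles} = (−1)^{31−3} = (−1)^28 = +1.
(19|31)_J = +1 (Zolotarev's lemma cross-check).

+1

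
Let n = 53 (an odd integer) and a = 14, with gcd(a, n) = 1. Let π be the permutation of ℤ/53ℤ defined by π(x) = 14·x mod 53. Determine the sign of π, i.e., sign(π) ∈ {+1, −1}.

Trace 1: π^k(1) = [1, 14, 37, 41, 44, 33, 38] for k=0..6.
The orbit structure of x ↦ 14x mod 53: 2 orbits of sizes [52, 1].
53 − 2 = 51 transpositions; sign(π) = (−1)^51 = -1.
Via Zolotarev, sign(π_{14}) = (14|53) = -1.

-1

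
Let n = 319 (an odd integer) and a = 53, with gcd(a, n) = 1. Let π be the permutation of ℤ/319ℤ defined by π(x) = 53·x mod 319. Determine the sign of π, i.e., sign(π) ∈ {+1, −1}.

Orbit of 136 under x↦53x: [136, 190, 181, 23, 262, 169, 25]… (length divides ord_319(53)).
π_53 has 15 disjoint cycles with lengths [35, 35, 35, 35, 35, 35, 35, 35, 7, 7, 7, 7, 5, 5, 1] on {0,…,318}.
319 − 15 = 304 transpositions; sign(π) = (−1)^304 = +1.
Zolotarev: (53|319) = +1, matching the cycle-count sign.

+1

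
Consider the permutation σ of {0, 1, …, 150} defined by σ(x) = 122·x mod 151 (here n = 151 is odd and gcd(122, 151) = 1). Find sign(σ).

-1

Orbit of 110 under x↦122x: [110, 132, 98, 27, 123, 57, 8]… (length divides ord_151(122)).
The orbit structure of x ↦ 122x mod 151: 4 orbits of sizes [50, 50, 50, 1].
Σ(ℓ_i−1) = 151−4 = 147; sign = (−1)^147 = -1.
Check: (122/151) = -1 by Zolotarev.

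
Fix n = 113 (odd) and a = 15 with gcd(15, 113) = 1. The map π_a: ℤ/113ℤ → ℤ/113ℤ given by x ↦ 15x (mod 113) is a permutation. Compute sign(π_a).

+1

Start at x=112: 112 → 98 → 1 → 15 → 112 (one orbit).
The orbit structure of x ↦ 15x mod 113: 29 orbits of sizes [4, 4, 4, 4, 4, 4, 4, 4, 4, 4, 4, 4, 4, 4, 4, 4, 4, 4, 4, 4, 4, 4, 4, 4, 4, 4, 4, 4, 1].
113 − 29 = 84 transpositions; sign(π) = (−1)^84 = +1.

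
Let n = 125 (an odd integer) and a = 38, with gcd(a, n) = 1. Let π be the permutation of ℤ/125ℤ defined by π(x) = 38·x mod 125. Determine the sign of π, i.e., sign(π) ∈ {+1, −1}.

-1

Orbit of 34 under x↦38x: [34, 42, 96, 23, 124, 87, 56]… (length divides ord_125(38)).
Decompose π into cycles: lengths [100, 20, 4, 1] (4 cycles, including the fixed point 0).
sign(π) = (−1)^{n − #cycles} = (−1)^{125−4} = (−1)^121 = -1.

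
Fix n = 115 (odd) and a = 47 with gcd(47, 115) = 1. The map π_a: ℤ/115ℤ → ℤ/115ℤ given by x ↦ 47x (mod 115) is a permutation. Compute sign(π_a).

Orbit of 47 under x↦47x: [47, 24, 93, 1]… (length divides ord_115(47)).
Decompose π into cycles: lengths [4, 4, 4, 4, 4, 4, 4, 4, 4, 4, 4, 4, 4, 4, 4, 4, 4, 4, 4, 4, 4, 4, 4, 1, 1, 1, 1, 1, 1, 1, 1, 1, 1, 1, 1, 1, 1, 1, 1, 1, 1, 1, 1, 1, 1, 1] (46 cycles, including the fixed point 0).
Σ(ℓ_i−1) = 115−46 = 69; sign = (−1)^69 = -1.
The Jacobi symbol (47|115) = -1 (Zolotarev) agrees.

-1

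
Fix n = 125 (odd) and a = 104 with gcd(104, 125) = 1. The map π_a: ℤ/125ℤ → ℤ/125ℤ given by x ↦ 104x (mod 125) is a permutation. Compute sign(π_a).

Trace 64: π^k(64) = [64, 31, 99, 46, 34, 36, 119] for k=0..6.
Decompose π into cycles: lengths [50, 50, 10, 10, 2, 2, 1] (7 cycles, including the fixed point 0).
sign(π) = (−1)^{n − #cycles} = (−1)^{125−7} = (−1)^118 = +1.

+1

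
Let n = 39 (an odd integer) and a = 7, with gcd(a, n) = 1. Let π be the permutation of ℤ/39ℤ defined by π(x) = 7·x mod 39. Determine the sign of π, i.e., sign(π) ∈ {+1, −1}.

-1

Orbit of 22 under x↦7x: [22, 37, 25, 19, 16, 34, 4]… (length divides ord_39(7)).
Decompose π into cycles: lengths [12, 12, 12, 1, 1, 1] (6 cycles, including the fixed point 0).
39 − 6 = 33 transpositions; sign(π) = (−1)^33 = -1.
Check: (7/39) = -1 by Zolotarev.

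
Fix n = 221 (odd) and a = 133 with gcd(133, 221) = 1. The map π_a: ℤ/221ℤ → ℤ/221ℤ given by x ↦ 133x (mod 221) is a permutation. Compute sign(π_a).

Trace 183: π^k(183) = [183, 29, 100, 40, 16, 139, 144] for k=0..6.
Cycle type of π: 48×4 + 16 + 3×4 + 1; total 10 cycles.
221 − 10 = 211 transpositions; sign(π) = (−1)^211 = -1.
The Jacobi symbol (133|221) = -1 (Zolotarev) agrees.

-1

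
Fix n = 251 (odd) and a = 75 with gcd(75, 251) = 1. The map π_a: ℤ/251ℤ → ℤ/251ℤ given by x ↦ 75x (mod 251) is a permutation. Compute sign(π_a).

+1

Start at x=222: 222 → 84 → 25 → 118 → 65 → 106 → 169 → … (one orbit).
3 cycles of lengths [125, 125, 1].
With 3 cycles on 251 points, sign = (−1)^{251−3} = +1.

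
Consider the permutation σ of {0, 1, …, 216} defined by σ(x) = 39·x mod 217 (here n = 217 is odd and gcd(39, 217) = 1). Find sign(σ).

Trace 1: π^k(1) = [1, 39, 2, 78, 4, 156, 8] for k=0..6.
The orbit structure of x ↦ 39x mod 217: 21 orbits of sizes [15, 15, 15, 15, 15, 15, 15, 15, 15, 15, 15, 15, 5, 5, 5, 5, 5, 5, 3, 3, 1].
With 21 cycles on 217 points, sign = (−1)^{217−21} = +1.
Check: (39/217) = +1 by Zolotarev.

+1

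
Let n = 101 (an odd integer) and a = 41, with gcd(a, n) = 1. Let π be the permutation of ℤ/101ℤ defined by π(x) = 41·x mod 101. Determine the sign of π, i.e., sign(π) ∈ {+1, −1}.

-1

Trace 69: π^k(69) = [69, 1, 41, 65, 39, 84, 10] for k=0..6.
π_41 has 6 disjoint cycles with lengths [20, 20, 20, 20, 20, 1] on {0,…,100}.
n − c = 101 − 6 = 95; sign = (−1)^95 = -1.
Zolotarev: (41|101) = -1, matching the cycle-count sign.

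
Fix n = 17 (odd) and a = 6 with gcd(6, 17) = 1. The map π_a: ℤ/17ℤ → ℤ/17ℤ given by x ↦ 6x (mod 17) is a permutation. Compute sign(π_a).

-1

Trace 11: π^k(11) = [11, 15, 5, 13, 10, 9, 3] for k=0..6.
The orbit structure of x ↦ 6x mod 17: 2 orbits of sizes [16, 1].
With 2 cycles on 17 points, sign = (−1)^{17−2} = -1.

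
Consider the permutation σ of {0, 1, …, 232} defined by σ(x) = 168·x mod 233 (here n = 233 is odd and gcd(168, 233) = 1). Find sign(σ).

Orbit of 112 under x↦168x: [112, 176, 210, 97, 219, 211, 32]… (length divides ord_233(168)).
π_168 has 2 disjoint cycles with lengths [232, 1] on {0,…,232}.
Σ(ℓ_i−1) = 233−2 = 231; sign = (−1)^231 = -1.
Via Zolotarev, sign(π_{168}) = (168|233) = -1.

-1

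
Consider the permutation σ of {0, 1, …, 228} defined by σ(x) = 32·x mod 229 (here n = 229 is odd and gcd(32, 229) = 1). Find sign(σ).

Start at x=197: 197 → 121 → 208 → 15 → 22 → 17 → 86 → … (one orbit).
Cycle type of π: 76×3 + 1; total 4 cycles.
sign(π) = (−1)^{n − #cycles} = (−1)^{229−4} = (−1)^225 = -1.

-1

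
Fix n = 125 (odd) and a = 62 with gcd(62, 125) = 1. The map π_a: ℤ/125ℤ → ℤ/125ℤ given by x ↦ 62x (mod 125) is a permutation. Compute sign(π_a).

Start at x=74: 74 → 88 → 81 → 22 → 114 → 68 → 91 → … (one orbit).
The orbit structure of x ↦ 62x mod 125: 4 orbits of sizes [100, 20, 4, 1].
n − c = 125 − 4 = 121; sign = (−1)^121 = -1.

-1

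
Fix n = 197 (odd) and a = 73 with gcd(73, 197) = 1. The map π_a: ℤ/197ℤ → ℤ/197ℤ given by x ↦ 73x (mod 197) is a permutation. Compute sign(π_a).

-1

Trace 47: π^k(47) = [47, 82, 76, 32, 169, 123, 114] for k=0..6.
Cycle type of π: 196 + 1; total 2 cycles.
sign(π) = (−1)^{n − #cycles} = (−1)^{197−2} = (−1)^195 = -1.
Zolotarev: (73|197) = -1, matching the cycle-count sign.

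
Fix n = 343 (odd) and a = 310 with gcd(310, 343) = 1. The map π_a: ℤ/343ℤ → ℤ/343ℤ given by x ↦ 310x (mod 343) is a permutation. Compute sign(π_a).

Start at x=228: 228 → 22 → 303 → 291 → 1 → 310 → 60 → … (one orbit).
Decompose π into cycles: lengths [147, 147, 21, 21, 3, 3, 1] (7 cycles, including the fixed point 0).
Σ(ℓ_i−1) = 343−7 = 336; sign = (−1)^336 = +1.

+1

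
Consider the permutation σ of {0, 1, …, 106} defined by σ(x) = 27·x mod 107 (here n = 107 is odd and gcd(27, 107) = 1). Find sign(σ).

+1

Start at x=105: 105 → 53 → 40 → 10 → 56 → 14 → 57 → … (one orbit).
Cycle lengths of π_27 on ℤ/107ℤ: [53, 53, 1]; 3 cycles in total.
sign(π) = (−1)^{n − #cycles} = (−1)^{107−3} = (−1)^104 = +1.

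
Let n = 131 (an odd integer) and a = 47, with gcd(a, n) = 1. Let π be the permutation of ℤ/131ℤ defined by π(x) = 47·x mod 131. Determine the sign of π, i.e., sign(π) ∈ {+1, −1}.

Orbit of 84 under x↦47x: [84, 18, 60, 69, 99, 68, 52]… (length divides ord_131(47)).
Cycle lengths of π_47 on ℤ/131ℤ: [26, 26, 26, 26, 26, 1]; 6 cycles in total.
Σ(ℓ_i−1) = 131−6 = 125; sign = (−1)^125 = -1.

-1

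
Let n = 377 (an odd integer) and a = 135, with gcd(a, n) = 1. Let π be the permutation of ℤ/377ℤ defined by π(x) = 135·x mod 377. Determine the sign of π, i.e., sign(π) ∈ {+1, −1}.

+1

Orbit of 330 under x↦135x: [330, 64, 346, 339, 148, 376, 242]… (length divides ord_377(135)).
Decompose π into cycles: lengths [28, 28, 28, 28, 28, 28, 28, 28, 28, 28, 28, 28, 28, 4, 4, 4, 1] (17 cycles, including the fixed point 0).
With 17 cycles on 377 points, sign = (−1)^{377−17} = +1.
(135|377)_J = +1 (Zolotarev's lemma cross-check).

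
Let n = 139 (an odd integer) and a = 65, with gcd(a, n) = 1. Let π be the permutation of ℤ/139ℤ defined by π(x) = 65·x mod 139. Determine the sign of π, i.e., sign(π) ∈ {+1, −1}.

+1

Orbit of 79 under x↦65x: [79, 131, 36, 116, 34, 125, 63]… (length divides ord_139(65)).
7 cycles of lengths [23, 23, 23, 23, 23, 23, 1].
139 − 7 = 132 transpositions; sign(π) = (−1)^132 = +1.
Via Zolotarev, sign(π_{65}) = (65|139) = +1.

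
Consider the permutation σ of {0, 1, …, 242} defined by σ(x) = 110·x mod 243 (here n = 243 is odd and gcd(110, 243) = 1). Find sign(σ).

-1

Trace 203: π^k(203) = [203, 217, 56, 85, 116, 124, 32] for k=0..6.
Cycle type of π: 162 + 54 + 18 + 6 + 2 + 1; total 6 cycles.
sign(π) = (−1)^{n − #cycles} = (−1)^{243−6} = (−1)^237 = -1.
Via Zolotarev, sign(π_{110}) = (110|243) = -1.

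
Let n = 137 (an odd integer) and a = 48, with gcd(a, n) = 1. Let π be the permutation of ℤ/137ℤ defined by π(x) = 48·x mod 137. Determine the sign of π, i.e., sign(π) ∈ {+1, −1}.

-1

Start at x=36: 36 → 84 → 59 → 92 → 32 → 29 → 22 → … (one orbit).
The orbit structure of x ↦ 48x mod 137: 2 orbits of sizes [136, 1].
With 2 cycles on 137 points, sign = (−1)^{137−2} = -1.
Check: (48/137) = -1 by Zolotarev.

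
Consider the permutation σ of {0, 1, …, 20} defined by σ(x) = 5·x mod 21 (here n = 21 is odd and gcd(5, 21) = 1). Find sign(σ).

+1

Orbit of 5 under x↦5x: [5, 4, 20, 16, 17, 1]… (length divides ord_21(5)).
The orbit structure of x ↦ 5x mod 21: 5 orbits of sizes [6, 6, 6, 2, 1].
21 − 5 = 16 transpositions; sign(π) = (−1)^16 = +1.
Via Zolotarev, sign(π_{5}) = (5|21) = +1.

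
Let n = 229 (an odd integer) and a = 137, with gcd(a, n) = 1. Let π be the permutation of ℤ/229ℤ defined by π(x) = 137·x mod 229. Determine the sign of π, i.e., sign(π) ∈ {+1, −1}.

Start at x=20: 20 → 221 → 49 → 72 → 17 → 39 → 76 → … (one orbit).
Decompose π into cycles: lengths [228, 1] (2 cycles, including the fixed point 0).
2 cycles on 229: each ℓ→(−1)^(ℓ−1), product (−1)^227 = -1.
Via Zolotarev, sign(π_{137}) = (137|229) = -1.

-1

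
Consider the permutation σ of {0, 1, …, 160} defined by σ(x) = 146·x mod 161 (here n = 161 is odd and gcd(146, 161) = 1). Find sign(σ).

-1

Orbit of 8 under x↦146x: [8, 41, 29, 48, 85, 13, 127]… (length divides ord_161(146)).
Cycle type of π: 22×6 + 11×2 + 2×3 + 1; total 12 cycles.
With 12 cycles on 161 points, sign = (−1)^{161−12} = -1.
Via Zolotarev, sign(π_{146}) = (146|161) = -1.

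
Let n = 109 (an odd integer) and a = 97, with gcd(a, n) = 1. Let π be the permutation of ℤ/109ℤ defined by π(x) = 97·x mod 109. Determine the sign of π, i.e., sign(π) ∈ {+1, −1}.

Start at x=21: 21 → 75 → 81 → 9 → 1 → 97 → 35 → … (one orbit).
5 cycles of lengths [27, 27, 27, 27, 1].
Σ(ℓ_i−1) = 109−5 = 104; sign = (−1)^104 = +1.
Zolotarev: (97|109) = +1, matching the cycle-count sign.

+1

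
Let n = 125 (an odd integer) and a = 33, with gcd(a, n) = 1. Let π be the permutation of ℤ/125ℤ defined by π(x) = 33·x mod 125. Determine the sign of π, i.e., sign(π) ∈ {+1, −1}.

Orbit of 77 under x↦33x: [77, 41, 103, 24, 42, 11, 113]… (length divides ord_125(33)).
Cycle lengths of π_33 on ℤ/125ℤ: [100, 20, 4, 1]; 4 cycles in total.
n − c = 125 − 4 = 121; sign = (−1)^121 = -1.
Via Zolotarev, sign(π_{33}) = (33|125) = -1.

-1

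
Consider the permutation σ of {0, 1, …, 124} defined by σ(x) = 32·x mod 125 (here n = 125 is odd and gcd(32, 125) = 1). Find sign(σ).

-1

Orbit of 74 under x↦32x: [74, 118, 26, 82, 124, 93, 101]… (length divides ord_125(32)).
Decompose π into cycles: lengths [20, 20, 20, 20, 20, 4, 4, 4, 4, 4, 4, 1] (12 cycles, including the fixed point 0).
With 12 cycles on 125 points, sign = (−1)^{125−12} = -1.
Check: (32/125) = -1 by Zolotarev.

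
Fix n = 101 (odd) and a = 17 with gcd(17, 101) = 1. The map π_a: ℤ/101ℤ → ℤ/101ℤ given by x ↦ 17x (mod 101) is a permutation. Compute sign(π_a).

Trace 1: π^k(1) = [1, 17, 87, 65, 95, 100, 84] for k=0..6.
Cycle type of π: 10×10 + 1; total 11 cycles.
11 cycles on 101: each ℓ→(−1)^(ℓ−1), product (−1)^90 = +1.

+1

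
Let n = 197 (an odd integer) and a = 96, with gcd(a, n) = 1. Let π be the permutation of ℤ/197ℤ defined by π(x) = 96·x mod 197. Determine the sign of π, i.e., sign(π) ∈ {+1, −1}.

Trace 63: π^k(63) = [63, 138, 49, 173, 60, 47, 178] for k=0..6.
Cycle type of π: 98×2 + 1; total 3 cycles.
n − c = 197 − 3 = 194; sign = (−1)^194 = +1.
(96|197)_J = +1 (Zolotarev's lemma cross-check).

+1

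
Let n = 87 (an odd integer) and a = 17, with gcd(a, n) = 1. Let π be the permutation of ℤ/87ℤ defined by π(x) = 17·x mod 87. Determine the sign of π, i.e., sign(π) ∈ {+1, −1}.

Start at x=28: 28 → 41 → 1 → 17 → 28 (one orbit).
Cycle type of π: 4×21 + 2 + 1; total 23 cycles.
Σ(ℓ_i−1) = 87−23 = 64; sign = (−1)^64 = +1.
Check: (17/87) = +1 by Zolotarev.

+1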